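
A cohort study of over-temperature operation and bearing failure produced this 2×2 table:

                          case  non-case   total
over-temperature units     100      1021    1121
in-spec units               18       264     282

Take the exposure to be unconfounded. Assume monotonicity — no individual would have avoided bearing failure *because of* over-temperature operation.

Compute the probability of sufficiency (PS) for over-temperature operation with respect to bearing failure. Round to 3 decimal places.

PS ≈ 0.027

p₁ = P(outcome | exposed) = 100/1121 = 0.089206
p₀ = P(outcome | unexposed) = 18/282 = 0.06383
Under exogeneity and monotonicity, PS = (p₁ − p₀) / (1 − p₀).
PS = (0.089206 − 0.06383) / (1 − 0.06383) = 0.025376 / 0.93617 ≈ 0.0271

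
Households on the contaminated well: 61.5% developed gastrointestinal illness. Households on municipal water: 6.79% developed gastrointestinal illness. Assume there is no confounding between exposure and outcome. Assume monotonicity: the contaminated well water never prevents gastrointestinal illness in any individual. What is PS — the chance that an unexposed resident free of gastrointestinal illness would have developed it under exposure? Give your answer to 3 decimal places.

p₁ = 0.615, p₀ = 0.0679.
Under exogeneity and monotonicity, PS = (p₁ − p₀) / (1 − p₀).
PS = (0.615 − 0.0679) / (1 − 0.0679) = 0.5471 / 0.9321 ≈ 0.5870

PS ≈ 0.587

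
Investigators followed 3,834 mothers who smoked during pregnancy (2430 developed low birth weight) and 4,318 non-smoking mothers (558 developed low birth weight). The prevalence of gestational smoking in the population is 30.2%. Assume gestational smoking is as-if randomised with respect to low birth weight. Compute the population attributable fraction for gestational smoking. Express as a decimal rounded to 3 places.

p₁ = P(outcome | exposed) = 2430/3834 = 0.6338
p₀ = P(outcome | unexposed) = 558/4318 = 0.12923
Overall risk P(Y=1) = π·p₁ + (1−π)·p₀ = 0.302×0.6338 + 0.698×0.12923 = 0.28161.
Under exogeneity, PAF = [P(Y=1) − p₀] / P(Y=1).
PAF = (0.28161 − 0.12923) / 0.28161 ≈ 0.5411

PAF ≈ 0.541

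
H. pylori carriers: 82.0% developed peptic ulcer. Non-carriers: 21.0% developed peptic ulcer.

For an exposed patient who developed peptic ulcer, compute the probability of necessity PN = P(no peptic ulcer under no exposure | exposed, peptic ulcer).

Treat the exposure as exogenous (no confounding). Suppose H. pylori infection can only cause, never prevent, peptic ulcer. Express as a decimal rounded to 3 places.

PN ≈ 0.744

p₁ = 0.82, p₀ = 0.21.
Under exogeneity and monotonicity, PN = (p₁ − p₀) / p₁.
PN = (0.82 − 0.21) / 0.82 = 0.61 / 0.82 ≈ 0.7439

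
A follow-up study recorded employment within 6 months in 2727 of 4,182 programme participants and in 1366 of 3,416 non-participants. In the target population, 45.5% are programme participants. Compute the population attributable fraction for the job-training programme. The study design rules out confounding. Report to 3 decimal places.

PAF ≈ 0.223

p₁ = P(outcome | exposed) = 2727/4182 = 0.65208
p₀ = P(outcome | unexposed) = 1366/3416 = 0.39988
Overall risk P(Y=1) = π·p₁ + (1−π)·p₀ = 0.455×0.65208 + 0.545×0.39988 = 0.51463.
Under exogeneity, PAF = [P(Y=1) − p₀] / P(Y=1).
PAF = (0.51463 − 0.39988) / 0.51463 ≈ 0.2230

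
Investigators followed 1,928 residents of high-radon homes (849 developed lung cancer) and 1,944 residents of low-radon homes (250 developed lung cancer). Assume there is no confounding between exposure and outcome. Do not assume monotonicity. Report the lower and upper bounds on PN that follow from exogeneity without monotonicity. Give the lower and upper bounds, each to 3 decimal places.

0.708 ≤ PN ≤ 1.000

p₁ = P(outcome | exposed) = 849/1928 = 0.44035
p₀ = P(outcome | unexposed) = 250/1944 = 0.1286
Under exogeneity alone the bounds on PN are max{0,(p₁−p₀)/p₁} ≤ PN ≤ min{1,(1−p₀)/p₁}.
  lower = (p₁ − p₀)/p₁ = 0.31175 / 0.44035 ≈ 0.7080
  upper = min{1, (1 − p₀)/p₁} = 0.8714 / 0.44035 ≈ 1.9789 → capped at 1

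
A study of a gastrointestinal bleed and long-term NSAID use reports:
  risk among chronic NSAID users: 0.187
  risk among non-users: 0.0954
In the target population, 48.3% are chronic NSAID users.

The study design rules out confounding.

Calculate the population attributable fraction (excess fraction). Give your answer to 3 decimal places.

Let p₁ = 0.187, p₀ = 0.0954.
Overall risk P(Y=1) = π·p₁ + (1−π)·p₀ = 0.483×0.187 + 0.517×0.0954 = 0.13964.
Under exogeneity, PAF = [P(Y=1) − p₀] / P(Y=1).
PAF = (0.13964 − 0.0954) / 0.13964 ≈ 0.3168

PAF ≈ 0.317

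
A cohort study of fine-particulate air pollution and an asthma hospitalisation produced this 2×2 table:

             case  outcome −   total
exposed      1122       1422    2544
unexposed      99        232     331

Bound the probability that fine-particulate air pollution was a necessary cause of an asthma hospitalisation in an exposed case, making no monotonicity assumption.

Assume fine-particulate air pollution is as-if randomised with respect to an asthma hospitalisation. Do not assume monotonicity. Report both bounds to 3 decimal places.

p₁ = P(outcome | exposed) = 1122/2544 = 0.44104
p₀ = P(outcome | unexposed) = 99/331 = 0.29909
Under exogeneity alone the bounds on PN are max{0,(p₁−p₀)/p₁} ≤ PN ≤ min{1,(1−p₀)/p₁}.
  lower = (p₁ − p₀)/p₁ = 0.14194 / 0.44104 ≈ 0.3218
  upper = min{1, (1 − p₀)/p₁} = 0.70091 / 0.44104 ≈ 1.5892 → capped at 1

0.322 ≤ PN ≤ 1.000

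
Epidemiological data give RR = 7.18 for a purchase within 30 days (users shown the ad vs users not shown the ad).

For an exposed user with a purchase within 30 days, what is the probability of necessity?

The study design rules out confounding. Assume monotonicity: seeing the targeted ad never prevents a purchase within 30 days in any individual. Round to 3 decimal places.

PN ≈ 0.861

Under exogeneity and monotonicity, PN = (RR − 1) / RR = 1 − 1/RR.
PN = (7.18 − 1) / 7.18 = 6.18 / 7.18 ≈ 0.8607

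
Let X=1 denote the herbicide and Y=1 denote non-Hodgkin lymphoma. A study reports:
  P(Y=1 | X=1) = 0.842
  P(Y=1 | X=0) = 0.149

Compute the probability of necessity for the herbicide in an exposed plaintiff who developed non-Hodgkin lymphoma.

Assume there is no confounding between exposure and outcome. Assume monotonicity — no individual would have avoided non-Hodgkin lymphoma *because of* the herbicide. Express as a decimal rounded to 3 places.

Let p₁ = 0.842, p₀ = 0.149.
Under exogeneity and monotonicity, PN = (p₁ − p₀) / p₁.
PN = (0.842 − 0.149) / 0.842 = 0.693 / 0.842 ≈ 0.8230

PN ≈ 0.823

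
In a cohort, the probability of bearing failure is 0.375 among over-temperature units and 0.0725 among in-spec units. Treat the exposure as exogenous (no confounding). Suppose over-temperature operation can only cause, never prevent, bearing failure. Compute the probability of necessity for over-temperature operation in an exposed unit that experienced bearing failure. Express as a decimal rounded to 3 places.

Let p₁ = 0.375, p₀ = 0.0725.
Under exogeneity and monotonicity, PN = (p₁ − p₀) / p₁.
PN = (0.375 − 0.0725) / 0.375 = 0.3025 / 0.375 ≈ 0.8067

PN ≈ 0.807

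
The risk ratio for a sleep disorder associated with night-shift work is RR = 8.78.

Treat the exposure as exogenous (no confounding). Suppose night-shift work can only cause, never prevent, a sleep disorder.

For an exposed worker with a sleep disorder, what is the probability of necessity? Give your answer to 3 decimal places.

PN ≈ 0.886

Under exogeneity and monotonicity, PN = (RR − 1) / RR = 1 − 1/RR.
PN = (8.78 − 1) / 8.78 = 7.78 / 8.78 ≈ 0.8861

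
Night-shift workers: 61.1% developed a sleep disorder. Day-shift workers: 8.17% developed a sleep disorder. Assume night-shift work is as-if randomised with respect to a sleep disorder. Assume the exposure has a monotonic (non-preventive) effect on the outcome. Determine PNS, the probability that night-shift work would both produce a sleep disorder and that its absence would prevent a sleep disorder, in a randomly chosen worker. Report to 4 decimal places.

p₁ = 0.611, p₀ = 0.0817.
Under exogeneity and monotonicity, PNS = p₁ − p₀.
PNS = 0.611 − 0.0817 = 0.5293

PNS ≈ 0.5293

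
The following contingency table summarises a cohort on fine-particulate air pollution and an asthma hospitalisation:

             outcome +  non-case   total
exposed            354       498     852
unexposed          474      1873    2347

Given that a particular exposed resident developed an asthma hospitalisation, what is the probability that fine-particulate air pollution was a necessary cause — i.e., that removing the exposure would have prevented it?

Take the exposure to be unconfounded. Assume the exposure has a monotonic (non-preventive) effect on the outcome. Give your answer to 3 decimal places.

PN ≈ 0.514

p₁ = P(outcome | exposed) = 354/852 = 0.41549
p₀ = P(outcome | unexposed) = 474/2347 = 0.20196
Under exogeneity and monotonicity, PN = (p₁ − p₀)/p₁.
PN = (0.41549 − 0.20196) / 0.41549 ≈ 0.5139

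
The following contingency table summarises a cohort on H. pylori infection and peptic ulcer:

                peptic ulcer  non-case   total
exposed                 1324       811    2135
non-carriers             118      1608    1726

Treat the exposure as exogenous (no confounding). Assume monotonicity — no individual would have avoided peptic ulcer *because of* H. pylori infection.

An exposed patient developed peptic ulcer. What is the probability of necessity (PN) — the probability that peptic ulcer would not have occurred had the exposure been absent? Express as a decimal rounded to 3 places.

PN ≈ 0.890

p₁ = P(outcome | exposed) = 1324/2135 = 0.62014
p₀ = P(outcome | unexposed) = 118/1726 = 0.068366
Under exogeneity and monotonicity, PN = (p₁ − p₀) / p₁.
PN = (0.62014 − 0.068366) / 0.62014 = 0.55177 / 0.62014 ≈ 0.8898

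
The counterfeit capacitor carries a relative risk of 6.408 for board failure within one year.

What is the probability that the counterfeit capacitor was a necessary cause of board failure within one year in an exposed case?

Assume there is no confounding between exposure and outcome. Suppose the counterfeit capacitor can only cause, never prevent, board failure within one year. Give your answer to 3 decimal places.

Under exogeneity and monotonicity, PN = (RR − 1) / RR = 1 − 1/RR.
PN = (6.408 − 1) / 6.408 = 5.408 / 6.408 ≈ 0.8439

PN ≈ 0.844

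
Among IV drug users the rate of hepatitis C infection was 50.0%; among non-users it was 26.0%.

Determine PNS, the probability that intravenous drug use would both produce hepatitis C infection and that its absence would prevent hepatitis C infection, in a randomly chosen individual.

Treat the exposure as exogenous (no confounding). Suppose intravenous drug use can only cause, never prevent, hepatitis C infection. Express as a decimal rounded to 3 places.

p₁ = 0.5, p₀ = 0.26.
Under exogeneity and monotonicity, PNS = p₁ − p₀.
PNS = 0.5 − 0.26 = 0.24

PNS ≈ 0.240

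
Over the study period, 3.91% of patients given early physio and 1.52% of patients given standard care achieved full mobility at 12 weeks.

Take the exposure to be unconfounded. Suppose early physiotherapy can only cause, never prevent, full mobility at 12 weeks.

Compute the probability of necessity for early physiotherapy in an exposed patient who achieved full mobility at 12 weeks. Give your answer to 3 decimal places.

p₁ = 0.0391, p₀ = 0.0152.
Under exogeneity and monotonicity, PN = (p₁ − p₀) / p₁.
PN = (0.0391 − 0.0152) / 0.0391 = 0.0239 / 0.0391 ≈ 0.6113

PN ≈ 0.611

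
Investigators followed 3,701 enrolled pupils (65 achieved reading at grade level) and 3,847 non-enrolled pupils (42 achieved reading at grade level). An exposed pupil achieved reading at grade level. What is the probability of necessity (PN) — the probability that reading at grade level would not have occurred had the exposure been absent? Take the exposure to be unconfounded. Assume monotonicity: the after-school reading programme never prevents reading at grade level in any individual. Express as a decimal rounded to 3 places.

PN ≈ 0.378

p₁ = P(outcome | exposed) = 65/3701 = 0.017563
p₀ = P(outcome | unexposed) = 42/3847 = 0.010918
Under exogeneity and monotonicity, PN = (p₁ − p₀) / p₁.
PN = (0.017563 − 0.010918) / 0.017563 = 0.0066452 / 0.017563 ≈ 0.3784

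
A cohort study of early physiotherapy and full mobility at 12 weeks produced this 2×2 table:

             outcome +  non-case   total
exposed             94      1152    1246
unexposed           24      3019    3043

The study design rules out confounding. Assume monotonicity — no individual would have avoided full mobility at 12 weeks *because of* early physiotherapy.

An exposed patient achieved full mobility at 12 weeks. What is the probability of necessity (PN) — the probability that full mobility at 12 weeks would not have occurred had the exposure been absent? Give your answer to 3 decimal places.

PN ≈ 0.895

p₁ = P(outcome | exposed) = 94/1246 = 0.075441
p₀ = P(outcome | unexposed) = 24/3043 = 0.007887
Under exogeneity and monotonicity, PN = (p₁ − p₀)/p₁.
PN = (0.075441 − 0.007887) / 0.075441 ≈ 0.8955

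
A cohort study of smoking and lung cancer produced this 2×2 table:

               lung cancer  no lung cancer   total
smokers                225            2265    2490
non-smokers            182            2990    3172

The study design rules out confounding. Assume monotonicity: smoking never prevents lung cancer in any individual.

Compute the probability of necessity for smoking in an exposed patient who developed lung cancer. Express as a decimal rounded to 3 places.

PN ≈ 0.365

p₁ = P(outcome | exposed) = 225/2490 = 0.090361
p₀ = P(outcome | unexposed) = 182/3172 = 0.057377
Under exogeneity and monotonicity, PN = (p₁ − p₀)/p₁.
PN = (0.090361 − 0.057377) / 0.090361 ≈ 0.3650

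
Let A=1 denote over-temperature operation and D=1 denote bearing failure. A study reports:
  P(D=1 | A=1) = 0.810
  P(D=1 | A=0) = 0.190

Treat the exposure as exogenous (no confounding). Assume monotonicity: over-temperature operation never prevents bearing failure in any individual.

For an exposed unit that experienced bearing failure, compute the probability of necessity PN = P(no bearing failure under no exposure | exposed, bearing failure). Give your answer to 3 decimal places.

Let p₁ = 0.81, p₀ = 0.19.
Under exogeneity and monotonicity, PN = (p₁ − p₀) / p₁.
PN = (0.81 − 0.19) / 0.81 = 0.62 / 0.81 ≈ 0.7654

PN ≈ 0.765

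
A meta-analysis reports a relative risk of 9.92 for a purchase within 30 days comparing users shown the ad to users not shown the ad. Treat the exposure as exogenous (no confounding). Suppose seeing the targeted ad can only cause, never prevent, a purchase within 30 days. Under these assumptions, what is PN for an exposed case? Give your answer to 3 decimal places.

PN ≈ 0.899

Under exogeneity and monotonicity, PN = (RR − 1) / RR = 1 − 1/RR.
PN = (9.92 − 1) / 9.92 = 8.92 / 9.92 ≈ 0.8992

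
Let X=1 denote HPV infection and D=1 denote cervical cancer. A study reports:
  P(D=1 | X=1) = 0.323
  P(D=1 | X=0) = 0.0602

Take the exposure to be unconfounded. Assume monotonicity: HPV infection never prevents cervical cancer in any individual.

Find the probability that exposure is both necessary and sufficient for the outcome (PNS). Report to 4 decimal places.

PNS ≈ 0.2628

Let p₁ = 0.323, p₀ = 0.0602.
Under exogeneity and monotonicity, PNS = p₁ − p₀.
PNS = 0.323 − 0.0602 = 0.2628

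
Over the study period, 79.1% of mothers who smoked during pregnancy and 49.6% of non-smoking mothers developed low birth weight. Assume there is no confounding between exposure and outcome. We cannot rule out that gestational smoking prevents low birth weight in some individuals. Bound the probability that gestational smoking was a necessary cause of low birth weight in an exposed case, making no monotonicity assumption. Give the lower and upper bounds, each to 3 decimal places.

0.373 ≤ PN ≤ 0.637

p₁ = 0.791, p₀ = 0.496.
Under exogeneity alone the bounds on PN are max{0,(p₁−p₀)/p₁} ≤ PN ≤ min{1,(1−p₀)/p₁}.
  lower = (p₁ − p₀)/p₁ = 0.295 / 0.791 ≈ 0.3729
  upper = min{1, (1 − p₀)/p₁} = 0.504 / 0.791 ≈ 0.6372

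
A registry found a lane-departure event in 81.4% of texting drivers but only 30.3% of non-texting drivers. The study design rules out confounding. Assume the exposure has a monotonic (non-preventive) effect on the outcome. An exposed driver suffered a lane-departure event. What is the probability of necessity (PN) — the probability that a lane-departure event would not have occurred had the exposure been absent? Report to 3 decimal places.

p₁ = 0.814, p₀ = 0.303.
Under exogeneity and monotonicity, PN = (p₁ − p₀) / p₁.
PN = (0.814 − 0.303) / 0.814 = 0.511 / 0.814 ≈ 0.6278

PN ≈ 0.628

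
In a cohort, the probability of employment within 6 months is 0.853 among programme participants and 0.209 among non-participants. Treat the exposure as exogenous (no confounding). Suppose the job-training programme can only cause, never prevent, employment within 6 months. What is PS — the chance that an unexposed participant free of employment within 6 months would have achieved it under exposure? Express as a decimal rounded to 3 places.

Let p₁ = 0.853, p₀ = 0.209.
Under exogeneity and monotonicity, PS = (p₁ − p₀) / (1 − p₀).
PS = (0.853 − 0.209) / (1 − 0.209) = 0.644 / 0.791 ≈ 0.8142

PS ≈ 0.814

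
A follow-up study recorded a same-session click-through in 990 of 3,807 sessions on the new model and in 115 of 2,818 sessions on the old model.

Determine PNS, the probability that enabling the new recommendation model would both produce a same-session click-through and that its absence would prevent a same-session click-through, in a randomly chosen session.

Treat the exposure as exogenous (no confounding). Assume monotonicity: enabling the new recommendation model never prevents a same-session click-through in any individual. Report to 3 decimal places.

p₁ = P(outcome | exposed) = 990/3807 = 0.26005
p₀ = P(outcome | unexposed) = 115/2818 = 0.040809
Under exogeneity and monotonicity, PNS = p₁ − p₀.
PNS = 0.26005 − 0.040809 = 0.21924

PNS ≈ 0.219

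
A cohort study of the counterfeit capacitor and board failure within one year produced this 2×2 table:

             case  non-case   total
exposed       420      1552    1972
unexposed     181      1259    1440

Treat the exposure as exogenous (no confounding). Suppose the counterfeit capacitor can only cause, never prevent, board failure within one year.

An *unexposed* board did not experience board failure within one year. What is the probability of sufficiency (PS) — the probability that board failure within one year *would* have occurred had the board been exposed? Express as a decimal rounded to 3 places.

PS ≈ 0.100

p₁ = P(outcome | exposed) = 420/1972 = 0.21298
p₀ = P(outcome | unexposed) = 181/1440 = 0.12569
Under exogeneity and monotonicity, PS = (p₁ − p₀)/(1 − p₀).
PS = (0.21298 − 0.12569) / 0.87431 ≈ 0.0998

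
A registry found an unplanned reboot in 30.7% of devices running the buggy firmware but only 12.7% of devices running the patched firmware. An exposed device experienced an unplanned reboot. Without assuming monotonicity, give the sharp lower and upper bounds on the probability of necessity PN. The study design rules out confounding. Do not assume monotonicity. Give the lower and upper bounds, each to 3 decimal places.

0.586 ≤ PN ≤ 1.000

p₁ = 0.307, p₀ = 0.127.
Under exogeneity alone the bounds on PN are max{0,(p₁−p₀)/p₁} ≤ PN ≤ min{1,(1−p₀)/p₁}.
  lower = (p₁ − p₀)/p₁ = 0.18 / 0.307 ≈ 0.5863
  upper = min{1, (1 − p₀)/p₁} = 0.873 / 0.307 ≈ 2.8436 → capped at 1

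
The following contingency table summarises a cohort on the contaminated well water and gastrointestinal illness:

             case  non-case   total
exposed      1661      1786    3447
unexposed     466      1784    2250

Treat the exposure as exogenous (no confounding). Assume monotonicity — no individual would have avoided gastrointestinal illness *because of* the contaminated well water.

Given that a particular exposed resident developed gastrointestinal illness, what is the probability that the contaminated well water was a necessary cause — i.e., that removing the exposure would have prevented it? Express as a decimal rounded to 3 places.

p₁ = P(outcome | exposed) = 1661/3447 = 0.48187
p₀ = P(outcome | unexposed) = 466/2250 = 0.20711
Under exogeneity and monotonicity, PN = (p₁ − p₀)/p₁.
PN = (0.48187 − 0.20711) / 0.48187 ≈ 0.5702

PN ≈ 0.570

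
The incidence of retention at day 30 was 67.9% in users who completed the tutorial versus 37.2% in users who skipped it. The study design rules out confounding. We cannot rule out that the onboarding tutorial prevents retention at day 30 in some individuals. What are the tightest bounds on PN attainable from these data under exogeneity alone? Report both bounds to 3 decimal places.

0.452 ≤ PN ≤ 0.925

p₁ = 0.679, p₀ = 0.372.
Under exogeneity alone the bounds on PN are max{0,(p₁−p₀)/p₁} ≤ PN ≤ min{1,(1−p₀)/p₁}.
  lower = (p₁ − p₀)/p₁ = 0.307 / 0.679 ≈ 0.4521
  upper = min{1, (1 − p₀)/p₁} = 0.628 / 0.679 ≈ 0.9249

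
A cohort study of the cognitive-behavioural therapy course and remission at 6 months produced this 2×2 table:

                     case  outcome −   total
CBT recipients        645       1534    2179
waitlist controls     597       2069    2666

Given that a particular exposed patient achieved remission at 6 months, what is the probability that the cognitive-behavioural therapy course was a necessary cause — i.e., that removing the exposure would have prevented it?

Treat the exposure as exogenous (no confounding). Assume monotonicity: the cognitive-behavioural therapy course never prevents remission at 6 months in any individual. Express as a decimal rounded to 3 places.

PN ≈ 0.243

p₁ = P(outcome | exposed) = 645/2179 = 0.29601
p₀ = P(outcome | unexposed) = 597/2666 = 0.22393
Under exogeneity and monotonicity, PN = (p₁ − p₀)/p₁.
PN = (0.29601 − 0.22393) / 0.29601 ≈ 0.2435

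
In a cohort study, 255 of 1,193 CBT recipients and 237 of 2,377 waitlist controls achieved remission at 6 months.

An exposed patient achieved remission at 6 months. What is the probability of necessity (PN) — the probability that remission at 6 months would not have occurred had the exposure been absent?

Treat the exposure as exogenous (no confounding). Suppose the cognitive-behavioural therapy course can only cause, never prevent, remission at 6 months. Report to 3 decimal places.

p₁ = P(outcome | exposed) = 255/1193 = 0.21375
p₀ = P(outcome | unexposed) = 237/2377 = 0.099706
Under exogeneity and monotonicity, PN = (p₁ − p₀) / p₁.
PN = (0.21375 − 0.099706) / 0.21375 = 0.11404 / 0.21375 ≈ 0.5335

PN ≈ 0.534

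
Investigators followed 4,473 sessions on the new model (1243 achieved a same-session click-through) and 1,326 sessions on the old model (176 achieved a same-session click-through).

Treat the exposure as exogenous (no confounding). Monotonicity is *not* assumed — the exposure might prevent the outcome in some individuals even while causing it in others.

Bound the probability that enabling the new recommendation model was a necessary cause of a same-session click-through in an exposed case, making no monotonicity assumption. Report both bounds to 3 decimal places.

p₁ = P(outcome | exposed) = 1243/4473 = 0.27789
p₀ = P(outcome | unexposed) = 176/1326 = 0.13273
Under exogeneity alone the bounds on PN are max{0,(p₁−p₀)/p₁} ≤ PN ≤ min{1,(1−p₀)/p₁}.
  lower = (p₁ − p₀)/p₁ = 0.14516 / 0.27789 ≈ 0.5224
  upper = min{1, (1 − p₀)/p₁} = 0.86727 / 0.27789 ≈ 3.1209 → capped at 1

0.522 ≤ PN ≤ 1.000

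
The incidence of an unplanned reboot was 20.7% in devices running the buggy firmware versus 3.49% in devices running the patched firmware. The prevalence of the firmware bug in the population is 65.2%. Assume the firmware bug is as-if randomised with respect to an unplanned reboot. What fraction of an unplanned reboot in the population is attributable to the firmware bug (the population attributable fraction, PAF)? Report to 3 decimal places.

p₁ = 0.207, p₀ = 0.0349.
Overall risk P(Y=1) = π·p₁ + (1−π)·p₀ = 0.652×0.207 + 0.348×0.0349 = 0.14711.
Under exogeneity, PAF = [P(Y=1) − p₀] / P(Y=1).
PAF = (0.14711 − 0.0349) / 0.14711 ≈ 0.7628

PAF ≈ 0.763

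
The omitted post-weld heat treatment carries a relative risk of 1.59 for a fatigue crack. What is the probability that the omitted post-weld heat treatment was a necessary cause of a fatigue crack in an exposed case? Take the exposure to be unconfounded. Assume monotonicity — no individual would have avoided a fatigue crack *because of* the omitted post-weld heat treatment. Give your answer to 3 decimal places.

Under exogeneity and monotonicity, PN = (RR − 1) / RR = 1 − 1/RR.
PN = (1.59 − 1) / 1.59 = 0.59 / 1.59 ≈ 0.3711

PN ≈ 0.371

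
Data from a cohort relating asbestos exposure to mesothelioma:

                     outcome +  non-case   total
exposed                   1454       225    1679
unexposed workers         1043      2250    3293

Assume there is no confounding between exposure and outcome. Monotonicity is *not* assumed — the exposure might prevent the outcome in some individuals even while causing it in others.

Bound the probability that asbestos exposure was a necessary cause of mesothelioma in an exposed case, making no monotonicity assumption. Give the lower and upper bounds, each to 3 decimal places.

0.634 ≤ PN ≤ 0.789

p₁ = P(outcome | exposed) = 1454/1679 = 0.86599
p₀ = P(outcome | unexposed) = 1043/3293 = 0.31673
Under exogeneity alone the bounds on PN are max{0,(p₁−p₀)/p₁} ≤ PN ≤ min{1,(1−p₀)/p₁}.
  lower = (p₁ − p₀)/p₁ = 0.54926 / 0.86599 ≈ 0.6343
  upper = min{1, (1 − p₀)/p₁} = 0.68327 / 0.86599 ≈ 0.7890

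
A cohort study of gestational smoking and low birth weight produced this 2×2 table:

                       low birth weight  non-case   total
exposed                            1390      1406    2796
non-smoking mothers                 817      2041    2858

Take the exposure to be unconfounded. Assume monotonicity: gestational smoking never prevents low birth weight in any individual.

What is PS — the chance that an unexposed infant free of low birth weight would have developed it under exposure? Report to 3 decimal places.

PS ≈ 0.296

p₁ = P(outcome | exposed) = 1390/2796 = 0.49714
p₀ = P(outcome | unexposed) = 817/2858 = 0.28586
Under exogeneity and monotonicity, PS = (p₁ − p₀) / (1 − p₀).
PS = (0.49714 − 0.28586) / (1 − 0.28586) = 0.21127 / 0.71414 ≈ 0.2958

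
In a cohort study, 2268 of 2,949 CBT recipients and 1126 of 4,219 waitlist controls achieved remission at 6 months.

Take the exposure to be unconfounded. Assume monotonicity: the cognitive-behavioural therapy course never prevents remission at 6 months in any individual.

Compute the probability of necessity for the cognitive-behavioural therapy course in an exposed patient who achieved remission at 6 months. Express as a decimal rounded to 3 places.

PN ≈ 0.653

p₁ = P(outcome | exposed) = 2268/2949 = 0.76907
p₀ = P(outcome | unexposed) = 1126/4219 = 0.26689
Under exogeneity and monotonicity, PN = (p₁ − p₀) / p₁.
PN = (0.76907 − 0.26689) / 0.76907 = 0.50219 / 0.76907 ≈ 0.6530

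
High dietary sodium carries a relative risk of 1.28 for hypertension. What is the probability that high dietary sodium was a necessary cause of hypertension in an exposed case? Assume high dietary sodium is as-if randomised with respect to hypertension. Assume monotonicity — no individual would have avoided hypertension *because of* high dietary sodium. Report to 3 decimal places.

Under exogeneity and monotonicity, PN = (RR − 1) / RR = 1 − 1/RR.
PN = (1.28 − 1) / 1.28 = 0.28 / 1.28 ≈ 0.2188

PN ≈ 0.219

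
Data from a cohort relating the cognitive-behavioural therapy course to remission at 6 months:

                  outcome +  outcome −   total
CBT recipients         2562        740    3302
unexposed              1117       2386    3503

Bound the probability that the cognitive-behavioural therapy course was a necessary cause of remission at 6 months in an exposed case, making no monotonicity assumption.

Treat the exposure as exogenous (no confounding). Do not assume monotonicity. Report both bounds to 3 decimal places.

0.589 ≤ PN ≤ 0.878

p₁ = P(outcome | exposed) = 2562/3302 = 0.77589
p₀ = P(outcome | unexposed) = 1117/3503 = 0.31887
Under exogeneity alone the bounds on PN are max{0,(p₁−p₀)/p₁} ≤ PN ≤ min{1,(1−p₀)/p₁}.
  lower = (p₁ − p₀)/p₁ = 0.45702 / 0.77589 ≈ 0.5890
  upper = min{1, (1 − p₀)/p₁} = 0.68113 / 0.77589 ≈ 0.8779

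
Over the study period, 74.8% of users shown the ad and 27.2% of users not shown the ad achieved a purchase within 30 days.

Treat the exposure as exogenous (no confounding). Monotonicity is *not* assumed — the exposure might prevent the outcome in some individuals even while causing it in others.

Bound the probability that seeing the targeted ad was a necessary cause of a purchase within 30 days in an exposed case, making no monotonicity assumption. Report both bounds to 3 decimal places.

p₁ = 0.748, p₀ = 0.272.
Under exogeneity alone the bounds on PN are max{0,(p₁−p₀)/p₁} ≤ PN ≤ min{1,(1−p₀)/p₁}.
  lower = (p₁ − p₀)/p₁ = 0.476 / 0.748 ≈ 0.6364
  upper = min{1, (1 − p₀)/p₁} = 0.728 / 0.748 ≈ 0.9733

0.636 ≤ PN ≤ 0.973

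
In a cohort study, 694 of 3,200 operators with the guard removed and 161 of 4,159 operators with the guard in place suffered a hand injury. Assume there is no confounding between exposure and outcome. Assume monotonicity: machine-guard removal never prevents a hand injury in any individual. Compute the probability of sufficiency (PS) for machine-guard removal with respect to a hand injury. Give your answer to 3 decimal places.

p₁ = P(outcome | exposed) = 694/3200 = 0.21688
p₀ = P(outcome | unexposed) = 161/4159 = 0.038711
Under exogeneity and monotonicity, PS = (p₁ − p₀) / (1 − p₀).
PS = (0.21688 − 0.038711) / (1 − 0.038711) = 0.17816 / 0.96129 ≈ 0.1853

PS ≈ 0.185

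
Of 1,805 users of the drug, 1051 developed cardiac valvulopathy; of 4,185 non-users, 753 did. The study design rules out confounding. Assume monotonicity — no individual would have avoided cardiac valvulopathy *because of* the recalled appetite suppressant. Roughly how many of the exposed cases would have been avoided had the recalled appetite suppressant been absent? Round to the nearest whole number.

about 726 cases

p₁ = P(outcome | exposed) = 1051/1805 = 0.58227
p₀ = P(outcome | unexposed) = 753/4185 = 0.17993
PN = (p₁ − p₀)/p₁ = (0.58227 − 0.17993) / 0.58227 ≈ 0.69099.
Attributable cases ≈ PN × (exposed cases) = 0.69099 × 1051 ≈ 726.23.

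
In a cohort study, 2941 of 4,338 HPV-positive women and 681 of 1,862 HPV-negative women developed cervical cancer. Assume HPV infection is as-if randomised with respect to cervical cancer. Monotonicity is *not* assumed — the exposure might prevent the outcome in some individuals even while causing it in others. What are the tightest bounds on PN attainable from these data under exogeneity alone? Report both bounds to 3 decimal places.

p₁ = P(outcome | exposed) = 2941/4338 = 0.67796
p₀ = P(outcome | unexposed) = 681/1862 = 0.36574
Under exogeneity alone the bounds on PN are max{0,(p₁−p₀)/p₁} ≤ PN ≤ min{1,(1−p₀)/p₁}.
  lower = (p₁ − p₀)/p₁ = 0.31223 / 0.67796 ≈ 0.4605
  upper = min{1, (1 − p₀)/p₁} = 0.63426 / 0.67796 ≈ 0.9355

0.461 ≤ PN ≤ 0.936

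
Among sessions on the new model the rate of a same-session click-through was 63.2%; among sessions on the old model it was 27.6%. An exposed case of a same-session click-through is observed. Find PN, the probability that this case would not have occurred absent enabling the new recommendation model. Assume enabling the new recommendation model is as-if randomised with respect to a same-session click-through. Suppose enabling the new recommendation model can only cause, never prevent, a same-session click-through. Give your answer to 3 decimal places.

p₁ = 0.632, p₀ = 0.276.
Under exogeneity and monotonicity, PN = (p₁ − p₀) / p₁.
PN = (0.632 − 0.276) / 0.632 = 0.356 / 0.632 ≈ 0.5633

PN ≈ 0.563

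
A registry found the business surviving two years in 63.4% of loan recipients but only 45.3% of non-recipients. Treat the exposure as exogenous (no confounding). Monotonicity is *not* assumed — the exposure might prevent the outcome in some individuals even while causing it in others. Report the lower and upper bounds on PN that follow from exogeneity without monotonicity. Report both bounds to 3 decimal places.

p₁ = 0.634, p₀ = 0.453.
Under exogeneity alone the bounds on PN are max{0,(p₁−p₀)/p₁} ≤ PN ≤ min{1,(1−p₀)/p₁}.
  lower = (p₁ − p₀)/p₁ = 0.181 / 0.634 ≈ 0.2855
  upper = min{1, (1 − p₀)/p₁} = 0.547 / 0.634 ≈ 0.8628

0.285 ≤ PN ≤ 0.863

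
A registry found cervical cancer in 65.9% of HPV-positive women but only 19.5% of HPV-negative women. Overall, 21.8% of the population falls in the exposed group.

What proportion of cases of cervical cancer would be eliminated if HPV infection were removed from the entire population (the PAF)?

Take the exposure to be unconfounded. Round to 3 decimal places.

PAF ≈ 0.342

p₁ = 0.659, p₀ = 0.195.
Overall risk P(Y=1) = π·p₁ + (1−π)·p₀ = 0.218×0.659 + 0.782×0.195 = 0.29615.
Under exogeneity, PAF = [P(Y=1) − p₀] / P(Y=1).
PAF = (0.29615 − 0.195) / 0.29615 ≈ 0.3416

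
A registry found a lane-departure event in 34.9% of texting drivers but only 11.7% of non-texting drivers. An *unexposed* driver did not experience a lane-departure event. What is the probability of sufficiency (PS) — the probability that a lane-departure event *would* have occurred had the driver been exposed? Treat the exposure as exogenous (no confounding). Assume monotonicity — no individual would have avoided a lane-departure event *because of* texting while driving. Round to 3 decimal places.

PS ≈ 0.263

p₁ = 0.349, p₀ = 0.117.
Under exogeneity and monotonicity, PS = (p₁ − p₀) / (1 − p₀).
PS = (0.349 − 0.117) / (1 − 0.117) = 0.232 / 0.883 ≈ 0.2627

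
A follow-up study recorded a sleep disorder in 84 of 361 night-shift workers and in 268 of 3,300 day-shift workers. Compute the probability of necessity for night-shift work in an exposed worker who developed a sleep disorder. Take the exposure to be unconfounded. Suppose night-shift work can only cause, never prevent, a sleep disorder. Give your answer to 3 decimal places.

p₁ = P(outcome | exposed) = 84/361 = 0.23269
p₀ = P(outcome | unexposed) = 268/3300 = 0.081212
Under exogeneity and monotonicity, PN = (p₁ − p₀) / p₁.
PN = (0.23269 − 0.081212) / 0.23269 = 0.15147 / 0.23269 ≈ 0.6510

PN ≈ 0.651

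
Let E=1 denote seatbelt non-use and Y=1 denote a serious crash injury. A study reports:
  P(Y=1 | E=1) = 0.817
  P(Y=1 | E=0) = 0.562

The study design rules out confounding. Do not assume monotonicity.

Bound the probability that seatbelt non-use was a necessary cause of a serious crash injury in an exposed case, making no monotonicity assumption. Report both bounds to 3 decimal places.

Let p₁ = 0.817, p₀ = 0.562.
Under exogeneity alone the bounds on PN are max{0,(p₁−p₀)/p₁} ≤ PN ≤ min{1,(1−p₀)/p₁}.
  lower = (p₁ − p₀)/p₁ = 0.255 / 0.817 ≈ 0.3121
  upper = min{1, (1 − p₀)/p₁} = 0.438 / 0.817 ≈ 0.5361

0.312 ≤ PN ≤ 0.536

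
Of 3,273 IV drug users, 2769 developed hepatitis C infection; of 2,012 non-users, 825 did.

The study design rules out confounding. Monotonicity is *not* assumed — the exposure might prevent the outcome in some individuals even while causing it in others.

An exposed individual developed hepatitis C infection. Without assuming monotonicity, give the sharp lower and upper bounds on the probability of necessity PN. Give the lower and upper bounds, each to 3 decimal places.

p₁ = P(outcome | exposed) = 2769/3273 = 0.84601
p₀ = P(outcome | unexposed) = 825/2012 = 0.41004
Under exogeneity alone the bounds on PN are max{0,(p₁−p₀)/p₁} ≤ PN ≤ min{1,(1−p₀)/p₁}.
  lower = (p₁ − p₀)/p₁ = 0.43597 / 0.84601 ≈ 0.5153
  upper = min{1, (1 − p₀)/p₁} = 0.58996 / 0.84601 ≈ 0.6973

0.515 ≤ PN ≤ 0.697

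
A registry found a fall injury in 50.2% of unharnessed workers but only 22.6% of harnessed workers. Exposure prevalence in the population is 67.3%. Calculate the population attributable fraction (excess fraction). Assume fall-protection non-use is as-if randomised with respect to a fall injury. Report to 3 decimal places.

PAF ≈ 0.451

p₁ = 0.502, p₀ = 0.226.
Overall risk P(Y=1) = π·p₁ + (1−π)·p₀ = 0.673×0.502 + 0.327×0.226 = 0.41175.
Under exogeneity, PAF = [P(Y=1) − p₀] / P(Y=1).
PAF = (0.41175 − 0.226) / 0.41175 ≈ 0.4511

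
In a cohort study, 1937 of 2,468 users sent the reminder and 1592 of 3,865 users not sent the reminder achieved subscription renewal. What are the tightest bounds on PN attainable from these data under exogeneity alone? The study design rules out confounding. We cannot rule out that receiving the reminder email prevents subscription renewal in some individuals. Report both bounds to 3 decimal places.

p₁ = P(outcome | exposed) = 1937/2468 = 0.78485
p₀ = P(outcome | unexposed) = 1592/3865 = 0.4119
Under exogeneity alone the bounds on PN are max{0,(p₁−p₀)/p₁} ≤ PN ≤ min{1,(1−p₀)/p₁}.
  lower = (p₁ − p₀)/p₁ = 0.37294 / 0.78485 ≈ 0.4752
  upper = min{1, (1 − p₀)/p₁} = 0.5881 / 0.78485 ≈ 0.7493

0.475 ≤ PN ≤ 0.749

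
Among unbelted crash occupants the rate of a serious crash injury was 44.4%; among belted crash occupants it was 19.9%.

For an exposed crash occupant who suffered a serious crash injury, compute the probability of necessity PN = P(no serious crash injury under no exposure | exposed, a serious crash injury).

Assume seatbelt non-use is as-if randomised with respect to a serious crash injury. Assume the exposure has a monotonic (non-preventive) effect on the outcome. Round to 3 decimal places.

PN ≈ 0.552

p₁ = 0.444, p₀ = 0.199.
Under exogeneity and monotonicity, PN = (p₁ − p₀) / p₁.
PN = (0.444 − 0.199) / 0.444 = 0.245 / 0.444 ≈ 0.5518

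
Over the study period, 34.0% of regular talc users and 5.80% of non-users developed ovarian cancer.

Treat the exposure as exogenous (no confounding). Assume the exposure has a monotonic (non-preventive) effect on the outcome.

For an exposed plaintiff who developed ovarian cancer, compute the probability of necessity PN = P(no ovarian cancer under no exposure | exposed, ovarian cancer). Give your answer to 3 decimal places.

p₁ = 0.34, p₀ = 0.058.
Under exogeneity and monotonicity, PN = (p₁ − p₀) / p₁.
PN = (0.34 − 0.058) / 0.34 = 0.282 / 0.34 ≈ 0.8294

PN ≈ 0.829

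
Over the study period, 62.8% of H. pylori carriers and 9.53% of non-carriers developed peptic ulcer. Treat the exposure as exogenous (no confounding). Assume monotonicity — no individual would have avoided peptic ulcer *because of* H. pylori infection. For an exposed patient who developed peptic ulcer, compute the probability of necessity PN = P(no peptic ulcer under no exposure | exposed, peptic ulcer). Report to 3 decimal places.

p₁ = 0.628, p₀ = 0.0953.
Under exogeneity and monotonicity, PN = (p₁ − p₀) / p₁.
PN = (0.628 − 0.0953) / 0.628 = 0.5327 / 0.628 ≈ 0.8482

PN ≈ 0.848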